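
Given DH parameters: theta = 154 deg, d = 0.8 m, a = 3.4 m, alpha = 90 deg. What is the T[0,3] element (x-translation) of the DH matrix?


T[0,3] = a * cos(theta)
= 3.4 * cos(154 deg)
= 3.4 * -0.8988
= -3.0559


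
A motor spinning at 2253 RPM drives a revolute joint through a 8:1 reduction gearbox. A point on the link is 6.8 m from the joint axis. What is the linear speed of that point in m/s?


omega_motor = 2253 * 2*pi/60 = 235.9336 rad/s
omega_joint = omega_motor / 8 = 29.4917 rad/s
v = omega_joint * r = 29.4917 * 6.8
= 200.5436 m/s


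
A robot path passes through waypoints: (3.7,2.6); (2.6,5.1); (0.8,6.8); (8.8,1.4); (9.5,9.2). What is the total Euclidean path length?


Segment lengths:
  seg1 = sqrt((-1.1)^2 + (2.5)^2) = 2.7313
  seg2 = sqrt((-1.8)^2 + (1.7)^2) = 2.4759
  seg3 = sqrt((8.0)^2 + (-5.4)^2) = 9.6519
  seg4 = sqrt((0.7)^2 + (7.8)^2) = 7.8313
Total = 22.6905


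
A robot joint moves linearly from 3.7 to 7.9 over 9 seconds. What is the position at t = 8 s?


s = t/T = 8/9 = 0.8889
p(t) = p0 + (pf-p0)*s
= 3.7 + (7.9 - 3.7) * 0.8889
= 7.4333


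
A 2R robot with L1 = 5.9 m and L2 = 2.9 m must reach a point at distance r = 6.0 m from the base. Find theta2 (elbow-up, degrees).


cos(theta2) = (r^2 - L1^2 - L2^2) / (2*L1*L2)
cos(theta2) = (36.0 - 34.81 - 8.41) / 34.22
cos(theta2) = -0.210988
theta2 = 102.1802 degrees


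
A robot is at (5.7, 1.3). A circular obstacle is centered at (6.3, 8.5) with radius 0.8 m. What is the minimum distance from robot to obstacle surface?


center_dist = sqrt((5.7-6.3)^2 + (1.3-8.5)^2)
= sqrt(0.36 + 51.84)
= 7.225
min_dist = center_dist - radius = 7.225 - 0.8 = 6.425 m


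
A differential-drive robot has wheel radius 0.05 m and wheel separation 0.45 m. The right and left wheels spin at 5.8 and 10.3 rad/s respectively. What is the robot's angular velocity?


vR = r*wR = 0.05*5.8 = 0.29 m/s
vL = r*wL = 0.05*10.3 = 0.515 m/s
v = (vR+vL)/2 = 0.4025 m/s
omega = (vR-vL)/L = -0.5 rad/s
angular velocity = -0.5 rad/s


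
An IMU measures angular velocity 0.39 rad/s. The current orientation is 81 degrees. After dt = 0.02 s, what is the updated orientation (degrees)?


delta_theta = w * dt = 0.39 * 0.02 = 0.0078 rad
= 0.4469 deg
theta_new = 81 + 0.4469 = 81.4469 deg


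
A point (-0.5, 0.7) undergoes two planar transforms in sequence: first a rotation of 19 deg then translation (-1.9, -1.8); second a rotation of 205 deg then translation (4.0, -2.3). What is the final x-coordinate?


After transform 1:
x1 = cos(19)*-0.5 - sin(19)*0.7 + -1.9 = -2.6007
y1 = sin(19)*-0.5 + cos(19)*0.7 + -1.8 = -1.3009
After transform 2:
x2 = cos(205)*-2.6007 - sin(205)*-1.3009 + 4.0
= 5.8072


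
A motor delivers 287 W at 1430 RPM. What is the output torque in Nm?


omega = 1430 * 2*pi/60 = 149.7492 rad/s
tau = P / omega = 287 / 149.7492
= 1.9165 Nm


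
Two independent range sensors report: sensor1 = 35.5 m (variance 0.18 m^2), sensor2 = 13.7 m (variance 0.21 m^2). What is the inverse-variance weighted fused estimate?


w1 = (1/var1) / (1/var1 + 1/var2)
   = 5.5556 / (5.5556 + 4.7619) = 0.5385
w2 = 1 - w1 = 0.4615
fused = w1*s1 + w2*s2 = 19.1154 + 6.3231
= 25.4385 m


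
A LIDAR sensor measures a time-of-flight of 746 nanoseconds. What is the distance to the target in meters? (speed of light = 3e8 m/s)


tof = 746 ns = 7.46e-07 s
dist = c * tof / 2
= 3e8 * 7.46e-07 / 2
= 111.9 m


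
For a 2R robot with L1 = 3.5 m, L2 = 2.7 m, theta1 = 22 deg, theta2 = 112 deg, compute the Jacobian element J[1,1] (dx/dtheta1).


J[1,1] = -L1*sin(t1) - L2*sin(t1+t2)
= -3.5*sin(22) - 2.7*sin(134)
= -3.2533


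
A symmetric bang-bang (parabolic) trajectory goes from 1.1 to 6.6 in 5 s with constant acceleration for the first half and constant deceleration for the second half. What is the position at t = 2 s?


Symmetric rest-to-rest: each phase covers (pf-p0)/2 in time T/2. 0.5*a*(T/2)^2 = (pf-p0)/2 => a = 4*(pf-p0)/T^2
a = 4*(6.6-1.1)/5^2 = 0.88
t = 2 is in the acceleration phase (t <= T/2).
p = p0 + 0.5*a*t^2 = 1.1 + 0.5*0.88*2^2
= 2.86


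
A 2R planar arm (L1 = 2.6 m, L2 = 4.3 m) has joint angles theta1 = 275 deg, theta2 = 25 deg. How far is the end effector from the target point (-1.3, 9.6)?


End effector via forward kinematics:
x = L1*cos(t1) + L2*cos(t1+t2) = 2.3766
y = L1*sin(t1) + L2*sin(t1+t2) = -6.314
Distance to target:
d = sqrt((-1.3 - 2.3766)^2 + (9.6 - -6.314)^2)
= sqrt(13.5174 + 253.2559)
= 16.3332 m


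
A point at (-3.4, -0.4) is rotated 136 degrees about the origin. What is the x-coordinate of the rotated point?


x' = x*cos(theta) - y*sin(theta)
cos(136 deg) = -0.7193, sin(136 deg) = 0.6947
x' = -3.4 * -0.7193 - -0.4 * 0.6947
= 2.4458 - -0.2779
= 2.7236


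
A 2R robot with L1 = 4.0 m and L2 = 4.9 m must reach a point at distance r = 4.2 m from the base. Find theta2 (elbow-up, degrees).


cos(theta2) = (r^2 - L1^2 - L2^2) / (2*L1*L2)
cos(theta2) = (17.64 - 16.0 - 24.01) / 39.2
cos(theta2) = -0.570663
theta2 = 124.7965 degrees


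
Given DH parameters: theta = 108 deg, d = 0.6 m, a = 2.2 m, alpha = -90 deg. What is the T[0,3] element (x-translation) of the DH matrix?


T[0,3] = a * cos(theta)
= 2.2 * cos(108 deg)
= 2.2 * -0.309
= -0.6798


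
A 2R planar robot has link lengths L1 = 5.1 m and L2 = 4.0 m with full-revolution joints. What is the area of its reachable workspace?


r_max = L1 + L2 = 9.1 m
r_min = |L1 - L2| = 1.1 m
Area = pi*(r_max^2 - r_min^2)
= pi*(82.81 - 1.21)
= pi * 81.6
= 256.354 m^2


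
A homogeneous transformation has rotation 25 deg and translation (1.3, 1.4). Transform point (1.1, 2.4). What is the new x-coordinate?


x' = cos(theta)*px - sin(theta)*py + tx
= 0.9063*1.1 - 0.4226*2.4 + 1.3
= 1.2827


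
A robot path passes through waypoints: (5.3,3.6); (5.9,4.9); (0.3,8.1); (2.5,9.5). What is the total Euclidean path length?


Segment lengths:
  seg1 = sqrt((0.6)^2 + (1.3)^2) = 1.4318
  seg2 = sqrt((-5.6)^2 + (3.2)^2) = 6.4498
  seg3 = sqrt((2.2)^2 + (1.4)^2) = 2.6077
Total = 10.4893


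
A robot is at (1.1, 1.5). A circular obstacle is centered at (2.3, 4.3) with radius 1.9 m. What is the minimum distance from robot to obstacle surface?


center_dist = sqrt((1.1-2.3)^2 + (1.5-4.3)^2)
= sqrt(1.44 + 7.84)
= 3.0463
min_dist = center_dist - radius = 3.0463 - 1.9 = 1.1463 m


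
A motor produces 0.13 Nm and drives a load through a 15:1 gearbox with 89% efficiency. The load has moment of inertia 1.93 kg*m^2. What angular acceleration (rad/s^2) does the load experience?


tau_out = tau_motor * N * eta
= 0.13 * 15 * 0.89 = 1.7355 Nm
alpha = tau_out / I = 1.7355 / 1.93
= 0.8992 rad/s^2


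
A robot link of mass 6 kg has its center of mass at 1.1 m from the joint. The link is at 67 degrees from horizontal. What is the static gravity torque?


tau = m*g*L*cos(angle)
= 6 * 9.81 * 1.1 * cos(67 deg)
= 6 * 9.81 * 1.1 * 0.3907
= 25.2983 Nm


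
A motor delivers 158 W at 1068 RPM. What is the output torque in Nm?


omega = 1068 * 2*pi/60 = 111.8407 rad/s
tau = P / omega = 158 / 111.8407
= 1.4127 Nm


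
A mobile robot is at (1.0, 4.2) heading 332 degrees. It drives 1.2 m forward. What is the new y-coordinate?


y_new = y0 + d*sin(theta)
= 4.2 + 1.2*sin(332)
= 4.2 + -0.5634
= 3.6366


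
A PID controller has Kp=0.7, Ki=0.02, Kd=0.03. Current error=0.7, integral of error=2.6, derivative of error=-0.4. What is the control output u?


u = Kp*e + Ki*int(e) + Kd*de/dt
= 0.7*0.7 + 0.02*2.6 + 0.03*(-0.4)
= 0.49 + 0.052 + -0.012
= 0.53


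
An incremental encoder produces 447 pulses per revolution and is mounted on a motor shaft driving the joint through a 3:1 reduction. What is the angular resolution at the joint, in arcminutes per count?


counts per rev = 447
effective counts at joint = 447 * 3 = 1341
resolution = 360*60 / 1341
= 16.1074 arcmin/count


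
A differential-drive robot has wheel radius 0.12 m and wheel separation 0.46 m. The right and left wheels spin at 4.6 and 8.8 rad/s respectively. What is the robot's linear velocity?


vR = r*wR = 0.12*4.6 = 0.552 m/s
vL = r*wL = 0.12*8.8 = 1.056 m/s
v = (vR+vL)/2 = 0.804 m/s
omega = (vR-vL)/L = -1.0957 rad/s
linear velocity = 0.804 m/s


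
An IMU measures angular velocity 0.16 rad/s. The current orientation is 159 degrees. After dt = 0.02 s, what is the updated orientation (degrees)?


delta_theta = w * dt = 0.16 * 0.02 = 0.0032 rad
= 0.1833 deg
theta_new = 159 + 0.1833 = 159.1833 deg


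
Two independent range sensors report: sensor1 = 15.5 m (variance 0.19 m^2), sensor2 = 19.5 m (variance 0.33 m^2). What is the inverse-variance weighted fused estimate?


w1 = (1/var1) / (1/var1 + 1/var2)
   = 5.2632 / (5.2632 + 3.0303) = 0.6346
w2 = 1 - w1 = 0.3654
fused = w1*s1 + w2*s2 = 9.8365 + 7.125
= 16.9615 m


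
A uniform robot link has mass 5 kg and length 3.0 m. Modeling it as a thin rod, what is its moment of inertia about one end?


I = (1/3) * m * L^2
= (1/3) * 5 * 3.0^2
= 0.333333 * 5 * 9.0
= 15.0 kg*m^2


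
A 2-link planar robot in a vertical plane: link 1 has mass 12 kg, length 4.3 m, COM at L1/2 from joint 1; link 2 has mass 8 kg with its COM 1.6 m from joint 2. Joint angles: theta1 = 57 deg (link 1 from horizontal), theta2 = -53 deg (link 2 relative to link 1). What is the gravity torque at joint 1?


Horizontal distance from joint 1 to link-1 COM:
  x_c1 = (L1/2)*cos(t1) = 2.15 * 0.5446 = 1.171 m
Horizontal distance from joint 1 to link-2 COM:
  x_c2 = L1*cos(t1) + Lc2*cos(t1+t2)
       = 4.3*0.5446 + 1.6*0.9976 = 3.9381 m
tau1 = m1*g*x_c1 + m2*g*x_c2
     = 12*9.81*1.171 + 8*9.81*3.9381
     = 137.8471 + 309.0582
     = 446.9052 Nm


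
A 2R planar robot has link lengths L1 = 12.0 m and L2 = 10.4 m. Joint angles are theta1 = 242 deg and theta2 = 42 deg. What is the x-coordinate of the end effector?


Convert angles to radians: theta1 = 4.2237, theta2 = 0.733
x = L1*cos(theta1) + L2*cos(theta1+theta2)
x = -5.6337 + 2.516
x = -3.1177


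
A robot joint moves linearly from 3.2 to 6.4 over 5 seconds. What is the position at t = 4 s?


s = t/T = 4/5 = 0.8
p(t) = p0 + (pf-p0)*s
= 3.2 + (6.4 - 3.2) * 0.8
= 5.76


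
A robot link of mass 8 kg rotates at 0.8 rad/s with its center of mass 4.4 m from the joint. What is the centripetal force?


F = m * omega^2 * r
= 8 * 0.8^2 * 4.4
= 8 * 0.64 * 4.4
= 22.528 N


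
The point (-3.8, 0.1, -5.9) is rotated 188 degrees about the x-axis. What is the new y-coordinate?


Rotation about x-axis: y' = y*cos(theta) - z*sin(theta)
= 0.1 * -0.9903 - -5.9 * -0.1392
= -0.9201


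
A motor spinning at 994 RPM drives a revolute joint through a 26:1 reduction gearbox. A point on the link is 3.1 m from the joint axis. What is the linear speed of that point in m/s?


omega_motor = 994 * 2*pi/60 = 104.0914 rad/s
omega_joint = omega_motor / 26 = 4.0035 rad/s
v = omega_joint * r = 4.0035 * 3.1
= 12.4109 m/s


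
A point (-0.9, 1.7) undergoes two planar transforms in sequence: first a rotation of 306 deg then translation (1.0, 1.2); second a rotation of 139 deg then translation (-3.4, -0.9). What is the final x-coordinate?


After transform 1:
x1 = cos(306)*-0.9 - sin(306)*1.7 + 1.0 = 1.8463
y1 = sin(306)*-0.9 + cos(306)*1.7 + 1.2 = 2.9274
After transform 2:
x2 = cos(139)*1.8463 - sin(139)*2.9274 + -3.4
= -6.714


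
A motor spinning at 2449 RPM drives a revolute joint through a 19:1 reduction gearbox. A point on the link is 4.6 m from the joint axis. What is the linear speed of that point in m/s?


omega_motor = 2449 * 2*pi/60 = 256.4587 rad/s
omega_joint = omega_motor / 19 = 13.4978 rad/s
v = omega_joint * r = 13.4978 * 4.6
= 62.09 m/s


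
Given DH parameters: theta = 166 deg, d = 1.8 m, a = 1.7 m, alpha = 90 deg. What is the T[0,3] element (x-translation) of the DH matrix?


T[0,3] = a * cos(theta)
= 1.7 * cos(166 deg)
= 1.7 * -0.9703
= -1.6495


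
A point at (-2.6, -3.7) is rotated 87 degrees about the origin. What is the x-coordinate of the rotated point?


x' = x*cos(theta) - y*sin(theta)
cos(87 deg) = 0.0523, sin(87 deg) = 0.9986
x' = -2.6 * 0.0523 - -3.7 * 0.9986
= -0.1361 - -3.6949
= 3.5589


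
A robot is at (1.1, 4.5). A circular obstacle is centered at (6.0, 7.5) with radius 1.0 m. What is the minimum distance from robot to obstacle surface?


center_dist = sqrt((1.1-6.0)^2 + (4.5-7.5)^2)
= sqrt(24.01 + 9.0)
= 5.7454
min_dist = center_dist - radius = 5.7454 - 1.0 = 4.7454 m


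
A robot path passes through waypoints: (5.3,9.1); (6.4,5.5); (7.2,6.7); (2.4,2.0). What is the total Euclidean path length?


Segment lengths:
  seg1 = sqrt((1.1)^2 + (-3.6)^2) = 3.7643
  seg2 = sqrt((0.8)^2 + (1.2)^2) = 1.4422
  seg3 = sqrt((-4.8)^2 + (-4.7)^2) = 6.7179
Total = 11.9244


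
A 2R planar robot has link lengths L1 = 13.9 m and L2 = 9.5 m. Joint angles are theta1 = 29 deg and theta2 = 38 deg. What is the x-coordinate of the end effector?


Convert angles to radians: theta1 = 0.5061, theta2 = 0.6632
x = L1*cos(theta1) + L2*cos(theta1+theta2)
x = 12.1572 + 3.7119
x = 15.8692


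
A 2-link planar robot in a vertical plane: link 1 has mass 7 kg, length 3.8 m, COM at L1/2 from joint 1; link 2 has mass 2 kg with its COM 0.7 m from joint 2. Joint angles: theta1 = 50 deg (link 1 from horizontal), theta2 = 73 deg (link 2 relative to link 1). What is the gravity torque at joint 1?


Horizontal distance from joint 1 to link-1 COM:
  x_c1 = (L1/2)*cos(t1) = 1.9 * 0.6428 = 1.2213 m
Horizontal distance from joint 1 to link-2 COM:
  x_c2 = L1*cos(t1) + Lc2*cos(t1+t2)
       = 3.8*0.6428 + 0.7*-0.5446 = 2.0613 m
tau1 = m1*g*x_c1 + m2*g*x_c2
     = 7*9.81*1.2213 + 2*9.81*2.0613
     = 83.8664 + 40.4436
     = 124.31 Nm


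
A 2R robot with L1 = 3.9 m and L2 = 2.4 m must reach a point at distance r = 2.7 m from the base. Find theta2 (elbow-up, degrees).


cos(theta2) = (r^2 - L1^2 - L2^2) / (2*L1*L2)
cos(theta2) = (7.29 - 15.21 - 5.76) / 18.72
cos(theta2) = -0.730769
theta2 = 136.9509 degrees


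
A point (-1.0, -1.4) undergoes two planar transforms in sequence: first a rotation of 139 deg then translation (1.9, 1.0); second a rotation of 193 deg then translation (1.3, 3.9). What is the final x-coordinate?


After transform 1:
x1 = cos(139)*-1.0 - sin(139)*-1.4 + 1.9 = 3.5732
y1 = sin(139)*-1.0 + cos(139)*-1.4 + 1.0 = 1.4005
After transform 2:
x2 = cos(193)*3.5732 - sin(193)*1.4005 + 1.3
= -1.8666


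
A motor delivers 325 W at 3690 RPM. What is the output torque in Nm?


omega = 3690 * 2*pi/60 = 386.4159 rad/s
tau = P / omega = 325 / 386.4159
= 0.8411 Nm


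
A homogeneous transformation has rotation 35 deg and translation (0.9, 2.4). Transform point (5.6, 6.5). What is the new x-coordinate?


x' = cos(theta)*px - sin(theta)*py + tx
= 0.8192*5.6 - 0.5736*6.5 + 0.9
= 1.759


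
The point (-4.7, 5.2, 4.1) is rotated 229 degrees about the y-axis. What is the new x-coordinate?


Rotation about y-axis: x' = x*cos(theta) + z*sin(theta)
= -4.7 * -0.6561 + 4.1 * -0.7547
= -0.0108


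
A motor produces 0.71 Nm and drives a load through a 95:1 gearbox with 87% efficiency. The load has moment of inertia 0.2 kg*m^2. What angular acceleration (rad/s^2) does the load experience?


tau_out = tau_motor * N * eta
= 0.71 * 95 * 0.87 = 58.6815 Nm
alpha = tau_out / I = 58.6815 / 0.2
= 293.4075 rad/s^2


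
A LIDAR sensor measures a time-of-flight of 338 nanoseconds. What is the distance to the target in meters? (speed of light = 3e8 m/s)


tof = 338 ns = 3.38e-07 s
dist = c * tof / 2
= 3e8 * 3.38e-07 / 2
= 50.7 m


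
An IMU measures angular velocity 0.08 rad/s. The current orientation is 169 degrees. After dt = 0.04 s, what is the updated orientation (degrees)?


delta_theta = w * dt = 0.08 * 0.04 = 0.0032 rad
= 0.1833 deg
theta_new = 169 + 0.1833 = 169.1833 deg


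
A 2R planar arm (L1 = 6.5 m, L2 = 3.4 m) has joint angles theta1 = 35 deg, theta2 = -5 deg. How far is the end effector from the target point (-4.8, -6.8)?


End effector via forward kinematics:
x = L1*cos(t1) + L2*cos(t1+t2) = 8.269
y = L1*sin(t1) + L2*sin(t1+t2) = 5.4282
Distance to target:
d = sqrt((-4.8 - 8.269)^2 + (-6.8 - 5.4282)^2)
= sqrt(170.7981 + 149.53)
= 17.8977 m


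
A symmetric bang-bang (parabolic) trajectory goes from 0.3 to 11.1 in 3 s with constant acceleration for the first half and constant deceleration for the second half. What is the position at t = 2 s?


Symmetric rest-to-rest: each phase covers (pf-p0)/2 in time T/2. 0.5*a*(T/2)^2 = (pf-p0)/2 => a = 4*(pf-p0)/T^2
a = 4*(11.1-0.3)/3^2 = 4.8
t = 2 is in the deceleration phase (t > T/2).
p = pf - 0.5*a*(T-t)^2 = 11.1 - 0.5*4.8*1^2
= 8.7


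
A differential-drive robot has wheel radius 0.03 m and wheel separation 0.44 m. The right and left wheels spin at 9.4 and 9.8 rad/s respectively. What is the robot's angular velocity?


vR = r*wR = 0.03*9.4 = 0.282 m/s
vL = r*wL = 0.03*9.8 = 0.294 m/s
v = (vR+vL)/2 = 0.288 m/s
omega = (vR-vL)/L = -0.0273 rad/s
angular velocity = -0.0273 rad/s


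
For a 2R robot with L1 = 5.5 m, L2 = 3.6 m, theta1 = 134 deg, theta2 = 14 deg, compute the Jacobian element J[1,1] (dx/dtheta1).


J[1,1] = -L1*sin(t1) - L2*sin(t1+t2)
= -5.5*sin(134) - 3.6*sin(148)
= -5.8641


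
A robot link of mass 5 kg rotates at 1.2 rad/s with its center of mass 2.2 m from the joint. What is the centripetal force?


F = m * omega^2 * r
= 5 * 1.2^2 * 2.2
= 5 * 1.44 * 2.2
= 15.84 N


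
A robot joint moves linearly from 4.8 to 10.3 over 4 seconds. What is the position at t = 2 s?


s = t/T = 2/4 = 0.5
p(t) = p0 + (pf-p0)*s
= 4.8 + (10.3 - 4.8) * 0.5
= 7.55


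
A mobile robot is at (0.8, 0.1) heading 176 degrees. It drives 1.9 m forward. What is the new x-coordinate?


x_new = x0 + d*cos(theta)
= 0.8 + 1.9*cos(176)
= 0.8 + -1.8954
= -1.0954


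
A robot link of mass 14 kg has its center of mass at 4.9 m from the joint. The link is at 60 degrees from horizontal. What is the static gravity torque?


tau = m*g*L*cos(angle)
= 14 * 9.81 * 4.9 * cos(60 deg)
= 14 * 9.81 * 4.9 * 0.5
= 336.483 Nm


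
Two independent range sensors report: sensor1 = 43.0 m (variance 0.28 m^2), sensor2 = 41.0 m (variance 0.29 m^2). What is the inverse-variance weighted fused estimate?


w1 = (1/var1) / (1/var1 + 1/var2)
   = 3.5714 / (3.5714 + 3.4483) = 0.5088
w2 = 1 - w1 = 0.4912
fused = w1*s1 + w2*s2 = 21.8772 + 20.1404
= 42.0175 m


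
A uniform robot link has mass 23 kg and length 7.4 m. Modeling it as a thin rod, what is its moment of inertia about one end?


I = (1/3) * m * L^2
= (1/3) * 23 * 7.4^2
= 0.333333 * 23 * 54.76
= 419.8267 kg*m^2


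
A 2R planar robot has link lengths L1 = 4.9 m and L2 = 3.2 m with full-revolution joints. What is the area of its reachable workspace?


r_max = L1 + L2 = 8.1 m
r_min = |L1 - L2| = 1.7 m
Area = pi*(r_max^2 - r_min^2)
= pi*(65.61 - 2.89)
= pi * 62.72
= 197.0407 m^2


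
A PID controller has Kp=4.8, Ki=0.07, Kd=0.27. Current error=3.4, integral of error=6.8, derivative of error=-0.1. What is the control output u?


u = Kp*e + Ki*int(e) + Kd*de/dt
= 4.8*3.4 + 0.07*6.8 + 0.27*(-0.1)
= 16.32 + 0.476 + -0.027
= 16.769


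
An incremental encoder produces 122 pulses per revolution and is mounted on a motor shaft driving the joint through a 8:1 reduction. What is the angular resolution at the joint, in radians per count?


counts per rev = 122
effective counts at joint = 122 * 8 = 976
resolution = 2*pi / 976
= 0.0064 rad/count


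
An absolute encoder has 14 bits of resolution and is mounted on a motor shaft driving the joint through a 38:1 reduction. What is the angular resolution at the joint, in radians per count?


counts = 2^14 = 16384
effective counts at joint = 16384 * 38 = 622592
resolution = 2*pi / 622592
= 1.0092e-05 rad/count


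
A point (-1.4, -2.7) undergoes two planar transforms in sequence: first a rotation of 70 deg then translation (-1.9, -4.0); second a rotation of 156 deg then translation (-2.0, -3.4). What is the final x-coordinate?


After transform 1:
x1 = cos(70)*-1.4 - sin(70)*-2.7 + -1.9 = 0.1583
y1 = sin(70)*-1.4 + cos(70)*-2.7 + -4.0 = -6.239
After transform 2:
x2 = cos(156)*0.1583 - sin(156)*-6.239 + -2.0
= 0.393


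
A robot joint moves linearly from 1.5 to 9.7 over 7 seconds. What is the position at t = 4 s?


s = t/T = 4/7 = 0.5714
p(t) = p0 + (pf-p0)*s
= 1.5 + (9.7 - 1.5) * 0.5714
= 6.1857


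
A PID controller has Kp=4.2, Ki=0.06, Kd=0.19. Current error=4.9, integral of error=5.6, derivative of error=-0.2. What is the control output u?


u = Kp*e + Ki*int(e) + Kd*de/dt
= 4.2*4.9 + 0.06*5.6 + 0.19*(-0.2)
= 20.58 + 0.336 + -0.038
= 20.878


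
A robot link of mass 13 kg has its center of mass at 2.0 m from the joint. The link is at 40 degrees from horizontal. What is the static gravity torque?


tau = m*g*L*cos(angle)
= 13 * 9.81 * 2.0 * cos(40 deg)
= 13 * 9.81 * 2.0 * 0.766
= 195.3873 Nm


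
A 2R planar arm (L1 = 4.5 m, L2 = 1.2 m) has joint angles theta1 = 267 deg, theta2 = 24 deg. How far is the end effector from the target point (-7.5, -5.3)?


End effector via forward kinematics:
x = L1*cos(t1) + L2*cos(t1+t2) = 0.1945
y = L1*sin(t1) + L2*sin(t1+t2) = -5.6141
Distance to target:
d = sqrt((-7.5 - 0.1945)^2 + (-5.3 - -5.6141)^2)
= sqrt(59.2058 + 0.0987)
= 7.7009 m


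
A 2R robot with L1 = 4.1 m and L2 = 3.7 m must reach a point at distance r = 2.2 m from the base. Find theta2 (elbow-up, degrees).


cos(theta2) = (r^2 - L1^2 - L2^2) / (2*L1*L2)
cos(theta2) = (4.84 - 16.81 - 13.69) / 30.34
cos(theta2) = -0.845748
theta2 = 147.7522 degrees


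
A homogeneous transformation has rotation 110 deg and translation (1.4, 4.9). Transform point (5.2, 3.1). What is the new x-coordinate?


x' = cos(theta)*px - sin(theta)*py + tx
= -0.342*5.2 - 0.9397*3.1 + 1.4
= -3.2916


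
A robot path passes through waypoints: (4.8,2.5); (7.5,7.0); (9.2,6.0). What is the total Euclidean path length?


Segment lengths:
  seg1 = sqrt((2.7)^2 + (4.5)^2) = 5.2479
  seg2 = sqrt((1.7)^2 + (-1.0)^2) = 1.9723
Total = 7.2202


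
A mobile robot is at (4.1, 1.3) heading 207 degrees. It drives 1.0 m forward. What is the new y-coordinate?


y_new = y0 + d*sin(theta)
= 1.3 + 1.0*sin(207)
= 1.3 + -0.454
= 0.846


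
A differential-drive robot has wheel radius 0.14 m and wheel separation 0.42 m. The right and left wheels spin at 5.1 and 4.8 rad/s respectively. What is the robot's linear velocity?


vR = r*wR = 0.14*5.1 = 0.714 m/s
vL = r*wL = 0.14*4.8 = 0.672 m/s
v = (vR+vL)/2 = 0.693 m/s
omega = (vR-vL)/L = 0.1 rad/s
linear velocity = 0.693 m/s


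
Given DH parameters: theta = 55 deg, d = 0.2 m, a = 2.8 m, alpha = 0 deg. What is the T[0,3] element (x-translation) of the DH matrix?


T[0,3] = a * cos(theta)
= 2.8 * cos(55 deg)
= 2.8 * 0.5736
= 1.606


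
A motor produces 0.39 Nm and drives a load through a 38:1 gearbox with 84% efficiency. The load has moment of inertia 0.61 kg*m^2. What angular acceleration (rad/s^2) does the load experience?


tau_out = tau_motor * N * eta
= 0.39 * 38 * 0.84 = 12.4488 Nm
alpha = tau_out / I = 12.4488 / 0.61
= 20.4079 rad/s^2


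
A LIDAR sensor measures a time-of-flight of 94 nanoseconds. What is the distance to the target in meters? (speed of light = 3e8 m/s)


tof = 94 ns = 9.4e-08 s
dist = c * tof / 2
= 3e8 * 9.4e-08 / 2
= 14.1 m


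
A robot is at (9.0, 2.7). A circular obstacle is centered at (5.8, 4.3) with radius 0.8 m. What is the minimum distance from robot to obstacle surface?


center_dist = sqrt((9.0-5.8)^2 + (2.7-4.3)^2)
= sqrt(10.24 + 2.56)
= 3.5777
min_dist = center_dist - radius = 3.5777 - 0.8 = 2.7777 m


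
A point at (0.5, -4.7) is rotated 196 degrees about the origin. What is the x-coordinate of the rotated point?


x' = x*cos(theta) - y*sin(theta)
cos(196 deg) = -0.9613, sin(196 deg) = -0.2756
x' = 0.5 * -0.9613 - -4.7 * -0.2756
= -0.4806 - 1.2955
= -1.7761


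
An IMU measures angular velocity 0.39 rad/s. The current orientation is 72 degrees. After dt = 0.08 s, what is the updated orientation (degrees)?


delta_theta = w * dt = 0.39 * 0.08 = 0.0312 rad
= 1.7876 deg
theta_new = 72 + 1.7876 = 73.7876 deg


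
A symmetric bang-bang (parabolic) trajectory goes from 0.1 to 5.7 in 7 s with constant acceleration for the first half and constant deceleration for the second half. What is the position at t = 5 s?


Symmetric rest-to-rest: each phase covers (pf-p0)/2 in time T/2. 0.5*a*(T/2)^2 = (pf-p0)/2 => a = 4*(pf-p0)/T^2
a = 4*(5.7-0.1)/7^2 = 0.4571
t = 5 is in the deceleration phase (t > T/2).
p = pf - 0.5*a*(T-t)^2 = 5.7 - 0.5*0.4571*2^2
= 4.7857


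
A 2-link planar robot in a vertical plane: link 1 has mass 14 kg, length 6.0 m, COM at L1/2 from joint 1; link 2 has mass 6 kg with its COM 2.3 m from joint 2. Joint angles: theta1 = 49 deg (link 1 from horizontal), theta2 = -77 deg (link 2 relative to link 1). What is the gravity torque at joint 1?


Horizontal distance from joint 1 to link-1 COM:
  x_c1 = (L1/2)*cos(t1) = 3.0 * 0.6561 = 1.9682 m
Horizontal distance from joint 1 to link-2 COM:
  x_c2 = L1*cos(t1) + Lc2*cos(t1+t2)
       = 6.0*0.6561 + 2.3*0.8829 = 5.9671 m
tau1 = m1*g*x_c1 + m2*g*x_c2
     = 14*9.81*1.9682 + 6*9.81*5.9671
     = 270.3094 + 351.2255
     = 621.5349 Nm


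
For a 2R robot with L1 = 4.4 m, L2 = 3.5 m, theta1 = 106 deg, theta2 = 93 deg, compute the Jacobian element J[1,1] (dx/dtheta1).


J[1,1] = -L1*sin(t1) - L2*sin(t1+t2)
= -4.4*sin(106) - 3.5*sin(199)
= -3.0901


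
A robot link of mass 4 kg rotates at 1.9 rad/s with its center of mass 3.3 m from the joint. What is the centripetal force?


F = m * omega^2 * r
= 4 * 1.9^2 * 3.3
= 4 * 3.61 * 3.3
= 47.652 N


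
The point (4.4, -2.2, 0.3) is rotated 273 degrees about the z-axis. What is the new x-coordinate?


Rotation about z-axis: x' = x*cos(theta) - y*sin(theta)
= 4.4 * 0.0523 - -2.2 * -0.9986
= -1.9667


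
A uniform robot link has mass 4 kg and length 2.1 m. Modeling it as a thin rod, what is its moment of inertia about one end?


I = (1/3) * m * L^2
= (1/3) * 4 * 2.1^2
= 0.333333 * 4 * 4.41
= 5.88 kg*m^2


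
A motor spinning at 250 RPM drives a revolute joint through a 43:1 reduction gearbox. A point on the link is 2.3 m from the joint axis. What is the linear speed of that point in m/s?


omega_motor = 250 * 2*pi/60 = 26.1799 rad/s
omega_joint = omega_motor / 43 = 0.6088 rad/s
v = omega_joint * r = 0.6088 * 2.3
= 1.4003 m/s


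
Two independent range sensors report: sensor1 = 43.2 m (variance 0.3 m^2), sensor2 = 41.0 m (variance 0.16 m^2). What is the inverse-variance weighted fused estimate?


w1 = (1/var1) / (1/var1 + 1/var2)
   = 3.3333 / (3.3333 + 6.25) = 0.3478
w2 = 1 - w1 = 0.6522
fused = w1*s1 + w2*s2 = 15.0261 + 26.7391
= 41.7652 m


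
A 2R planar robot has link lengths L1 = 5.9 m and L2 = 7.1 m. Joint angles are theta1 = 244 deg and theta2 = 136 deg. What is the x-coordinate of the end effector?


Convert angles to radians: theta1 = 4.2586, theta2 = 2.3736
x = L1*cos(theta1) + L2*cos(theta1+theta2)
x = -2.5864 + 6.6718
x = 4.0854


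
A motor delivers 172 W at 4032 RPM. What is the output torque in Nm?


omega = 4032 * 2*pi/60 = 422.2301 rad/s
tau = P / omega = 172 / 422.2301
= 0.4074 Nm


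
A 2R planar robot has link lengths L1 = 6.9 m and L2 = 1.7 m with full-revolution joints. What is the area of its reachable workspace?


r_max = L1 + L2 = 8.6 m
r_min = |L1 - L2| = 5.2 m
Area = pi*(r_max^2 - r_min^2)
= pi*(73.96 - 27.04)
= pi * 46.92
= 147.4035 m^2


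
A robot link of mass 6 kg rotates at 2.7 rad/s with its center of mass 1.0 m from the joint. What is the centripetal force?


F = m * omega^2 * r
= 6 * 2.7^2 * 1.0
= 6 * 7.29 * 1.0
= 43.74 N


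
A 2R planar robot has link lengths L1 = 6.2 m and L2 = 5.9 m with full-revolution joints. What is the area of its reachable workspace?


r_max = L1 + L2 = 12.1 m
r_min = |L1 - L2| = 0.3 m
Area = pi*(r_max^2 - r_min^2)
= pi*(146.41 - 0.09)
= pi * 146.32
= 459.6778 m^2


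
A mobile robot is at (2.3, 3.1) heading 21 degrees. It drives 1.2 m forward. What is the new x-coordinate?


x_new = x0 + d*cos(theta)
= 2.3 + 1.2*cos(21)
= 2.3 + 1.1203
= 3.4203


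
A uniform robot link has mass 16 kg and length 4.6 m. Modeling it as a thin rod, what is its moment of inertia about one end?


I = (1/3) * m * L^2
= (1/3) * 16 * 4.6^2
= 0.333333 * 16 * 21.16
= 112.8533 kg*m^2


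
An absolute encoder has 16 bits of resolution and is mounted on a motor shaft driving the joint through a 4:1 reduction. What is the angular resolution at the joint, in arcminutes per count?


counts = 2^16 = 65536
effective counts at joint = 65536 * 4 = 262144
resolution = 360*60 / 262144
= 0.0824 arcmin/count


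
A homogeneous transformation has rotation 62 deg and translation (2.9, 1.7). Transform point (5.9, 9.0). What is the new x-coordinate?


x' = cos(theta)*px - sin(theta)*py + tx
= 0.4695*5.9 - 0.8829*9.0 + 2.9
= -2.2766


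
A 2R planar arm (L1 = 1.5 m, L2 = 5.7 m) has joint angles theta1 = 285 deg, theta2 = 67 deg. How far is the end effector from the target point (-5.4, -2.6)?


End effector via forward kinematics:
x = L1*cos(t1) + L2*cos(t1+t2) = 6.0328
y = L1*sin(t1) + L2*sin(t1+t2) = -2.2422
Distance to target:
d = sqrt((-5.4 - 6.0328)^2 + (-2.6 - -2.2422)^2)
= sqrt(130.7079 + 0.128)
= 11.4384 m


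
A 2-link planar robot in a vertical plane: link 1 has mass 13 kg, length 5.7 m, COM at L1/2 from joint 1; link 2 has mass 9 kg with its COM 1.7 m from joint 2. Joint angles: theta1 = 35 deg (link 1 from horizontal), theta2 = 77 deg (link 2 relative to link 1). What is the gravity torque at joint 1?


Horizontal distance from joint 1 to link-1 COM:
  x_c1 = (L1/2)*cos(t1) = 2.85 * 0.8192 = 2.3346 m
Horizontal distance from joint 1 to link-2 COM:
  x_c2 = L1*cos(t1) + Lc2*cos(t1+t2)
       = 5.7*0.8192 + 1.7*-0.3746 = 4.0323 m
tau1 = m1*g*x_c1 + m2*g*x_c2
     = 13*9.81*2.3346 + 9*9.81*4.0323
     = 297.7294 + 356.0149
     = 653.7443 Nm


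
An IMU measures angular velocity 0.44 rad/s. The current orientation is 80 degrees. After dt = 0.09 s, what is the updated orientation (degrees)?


delta_theta = w * dt = 0.44 * 0.09 = 0.0396 rad
= 2.2689 deg
theta_new = 80 + 2.2689 = 82.2689 deg


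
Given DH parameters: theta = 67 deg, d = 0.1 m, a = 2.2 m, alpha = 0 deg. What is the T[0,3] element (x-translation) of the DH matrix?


T[0,3] = a * cos(theta)
= 2.2 * cos(67 deg)
= 2.2 * 0.3907
= 0.8596


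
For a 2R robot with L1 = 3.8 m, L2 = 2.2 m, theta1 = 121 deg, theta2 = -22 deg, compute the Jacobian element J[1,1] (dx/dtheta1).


J[1,1] = -L1*sin(t1) - L2*sin(t1+t2)
= -3.8*sin(121) - 2.2*sin(99)
= -5.4302


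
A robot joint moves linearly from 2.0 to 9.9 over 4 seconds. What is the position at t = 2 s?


s = t/T = 2/4 = 0.5
p(t) = p0 + (pf-p0)*s
= 2.0 + (9.9 - 2.0) * 0.5
= 5.95


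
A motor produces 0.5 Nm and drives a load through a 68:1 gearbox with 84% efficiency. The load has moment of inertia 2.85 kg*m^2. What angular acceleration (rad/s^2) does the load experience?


tau_out = tau_motor * N * eta
= 0.5 * 68 * 0.84 = 28.56 Nm
alpha = tau_out / I = 28.56 / 2.85
= 10.0211 rad/s^2


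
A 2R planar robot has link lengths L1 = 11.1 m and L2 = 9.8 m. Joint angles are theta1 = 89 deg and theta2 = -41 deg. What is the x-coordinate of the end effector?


Convert angles to radians: theta1 = 1.5533, theta2 = -0.7156
x = L1*cos(theta1) + L2*cos(theta1+theta2)
x = 0.1937 + 6.5575
x = 6.7512


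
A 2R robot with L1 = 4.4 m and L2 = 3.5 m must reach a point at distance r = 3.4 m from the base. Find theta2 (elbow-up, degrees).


cos(theta2) = (r^2 - L1^2 - L2^2) / (2*L1*L2)
cos(theta2) = (11.56 - 19.36 - 12.25) / 30.8
cos(theta2) = -0.650974
theta2 = 130.6151 degrees


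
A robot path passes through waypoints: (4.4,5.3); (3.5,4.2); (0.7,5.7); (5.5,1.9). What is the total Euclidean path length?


Segment lengths:
  seg1 = sqrt((-0.9)^2 + (-1.1)^2) = 1.4213
  seg2 = sqrt((-2.8)^2 + (1.5)^2) = 3.1765
  seg3 = sqrt((4.8)^2 + (-3.8)^2) = 6.1221
Total = 10.7198


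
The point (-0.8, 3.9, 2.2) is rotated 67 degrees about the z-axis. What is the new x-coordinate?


Rotation about z-axis: x' = x*cos(theta) - y*sin(theta)
= -0.8 * 0.3907 - 3.9 * 0.9205
= -3.9026


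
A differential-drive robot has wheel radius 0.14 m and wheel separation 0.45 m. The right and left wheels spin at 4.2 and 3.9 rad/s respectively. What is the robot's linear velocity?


vR = r*wR = 0.14*4.2 = 0.588 m/s
vL = r*wL = 0.14*3.9 = 0.546 m/s
v = (vR+vL)/2 = 0.567 m/s
omega = (vR-vL)/L = 0.0933 rad/s
linear velocity = 0.567 m/s


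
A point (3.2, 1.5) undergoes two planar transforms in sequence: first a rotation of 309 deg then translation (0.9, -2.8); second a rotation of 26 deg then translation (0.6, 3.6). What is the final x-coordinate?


After transform 1:
x1 = cos(309)*3.2 - sin(309)*1.5 + 0.9 = 4.0795
y1 = sin(309)*3.2 + cos(309)*1.5 + -2.8 = -4.3429
After transform 2:
x2 = cos(26)*4.0795 - sin(26)*-4.3429 + 0.6
= 6.1705


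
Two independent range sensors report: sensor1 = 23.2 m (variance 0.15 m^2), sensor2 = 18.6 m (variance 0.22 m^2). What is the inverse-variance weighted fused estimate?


w1 = (1/var1) / (1/var1 + 1/var2)
   = 6.6667 / (6.6667 + 4.5455) = 0.5946
w2 = 1 - w1 = 0.4054
fused = w1*s1 + w2*s2 = 13.7946 + 7.5405
= 21.3351 m


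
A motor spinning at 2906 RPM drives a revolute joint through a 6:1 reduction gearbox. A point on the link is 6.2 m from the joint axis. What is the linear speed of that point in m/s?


omega_motor = 2906 * 2*pi/60 = 304.3156 rad/s
omega_joint = omega_motor / 6 = 50.7193 rad/s
v = omega_joint * r = 50.7193 * 6.2
= 314.4595 m/s


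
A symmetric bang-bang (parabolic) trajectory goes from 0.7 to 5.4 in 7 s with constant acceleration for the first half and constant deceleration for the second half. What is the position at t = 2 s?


Symmetric rest-to-rest: each phase covers (pf-p0)/2 in time T/2. 0.5*a*(T/2)^2 = (pf-p0)/2 => a = 4*(pf-p0)/T^2
a = 4*(5.4-0.7)/7^2 = 0.3837
t = 2 is in the acceleration phase (t <= T/2).
p = p0 + 0.5*a*t^2 = 0.7 + 0.5*0.3837*2^2
= 1.4673


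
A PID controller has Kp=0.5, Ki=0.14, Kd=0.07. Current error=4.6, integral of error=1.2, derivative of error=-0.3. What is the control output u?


u = Kp*e + Ki*int(e) + Kd*de/dt
= 0.5*4.6 + 0.14*1.2 + 0.07*(-0.3)
= 2.3 + 0.168 + -0.021
= 2.447


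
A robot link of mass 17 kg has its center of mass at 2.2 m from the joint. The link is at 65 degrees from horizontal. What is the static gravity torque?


tau = m*g*L*cos(angle)
= 17 * 9.81 * 2.2 * cos(65 deg)
= 17 * 9.81 * 2.2 * 0.4226
= 155.0561 Nm


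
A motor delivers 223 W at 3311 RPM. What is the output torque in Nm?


omega = 3311 * 2*pi/60 = 346.7271 rad/s
tau = P / omega = 223 / 346.7271
= 0.6432 Nm


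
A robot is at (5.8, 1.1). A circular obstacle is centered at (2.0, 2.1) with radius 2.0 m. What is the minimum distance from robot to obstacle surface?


center_dist = sqrt((5.8-2.0)^2 + (1.1-2.1)^2)
= sqrt(14.44 + 1.0)
= 3.9294
min_dist = center_dist - radius = 3.9294 - 2.0 = 1.9294 m


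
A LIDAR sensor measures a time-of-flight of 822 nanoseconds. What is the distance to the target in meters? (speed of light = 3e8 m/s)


tof = 822 ns = 8.22e-07 s
dist = c * tof / 2
= 3e8 * 8.22e-07 / 2
= 123.3 m


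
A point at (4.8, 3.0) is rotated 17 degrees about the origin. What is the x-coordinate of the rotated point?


x' = x*cos(theta) - y*sin(theta)
cos(17 deg) = 0.9563, sin(17 deg) = 0.2924
x' = 4.8 * 0.9563 - 3.0 * 0.2924
= 4.5903 - 0.8771
= 3.7131


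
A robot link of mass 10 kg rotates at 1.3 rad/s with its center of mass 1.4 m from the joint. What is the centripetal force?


F = m * omega^2 * r
= 10 * 1.3^2 * 1.4
= 10 * 1.69 * 1.4
= 23.66 N


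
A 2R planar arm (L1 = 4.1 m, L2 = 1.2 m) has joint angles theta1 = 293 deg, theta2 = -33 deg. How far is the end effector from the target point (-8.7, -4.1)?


End effector via forward kinematics:
x = L1*cos(t1) + L2*cos(t1+t2) = 1.3936
y = L1*sin(t1) + L2*sin(t1+t2) = -4.9558
Distance to target:
d = sqrt((-8.7 - 1.3936)^2 + (-4.1 - -4.9558)^2)
= sqrt(101.8812 + 0.7325)
= 10.1298 m


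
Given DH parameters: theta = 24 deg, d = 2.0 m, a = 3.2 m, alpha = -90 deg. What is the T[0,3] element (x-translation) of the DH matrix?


T[0,3] = a * cos(theta)
= 3.2 * cos(24 deg)
= 3.2 * 0.9135
= 2.9233


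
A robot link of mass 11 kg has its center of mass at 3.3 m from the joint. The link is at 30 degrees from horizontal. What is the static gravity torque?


tau = m*g*L*cos(angle)
= 11 * 9.81 * 3.3 * cos(30 deg)
= 11 * 9.81 * 3.3 * 0.866
= 308.3942 Nm


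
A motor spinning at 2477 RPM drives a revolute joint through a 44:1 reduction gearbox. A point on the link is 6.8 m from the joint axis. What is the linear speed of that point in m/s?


omega_motor = 2477 * 2*pi/60 = 259.3908 rad/s
omega_joint = omega_motor / 44 = 5.8952 rad/s
v = omega_joint * r = 5.8952 * 6.8
= 40.0877 m/s


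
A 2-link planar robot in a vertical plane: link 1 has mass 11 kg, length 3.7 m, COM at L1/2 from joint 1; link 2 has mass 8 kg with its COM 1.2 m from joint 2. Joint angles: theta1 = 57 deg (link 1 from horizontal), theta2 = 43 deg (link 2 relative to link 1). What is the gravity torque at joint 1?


Horizontal distance from joint 1 to link-1 COM:
  x_c1 = (L1/2)*cos(t1) = 1.85 * 0.5446 = 1.0076 m
Horizontal distance from joint 1 to link-2 COM:
  x_c2 = L1*cos(t1) + Lc2*cos(t1+t2)
       = 3.7*0.5446 + 1.2*-0.1736 = 1.8068 m
tau1 = m1*g*x_c1 + m2*g*x_c2
     = 11*9.81*1.0076 + 8*9.81*1.8068
     = 108.7282 + 141.7966
     = 250.5248 Nm


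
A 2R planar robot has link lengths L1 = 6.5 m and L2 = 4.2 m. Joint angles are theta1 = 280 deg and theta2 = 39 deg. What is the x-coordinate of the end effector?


Convert angles to radians: theta1 = 4.8869, theta2 = 0.6807
x = L1*cos(theta1) + L2*cos(theta1+theta2)
x = 1.1287 + 3.1698
x = 4.2985


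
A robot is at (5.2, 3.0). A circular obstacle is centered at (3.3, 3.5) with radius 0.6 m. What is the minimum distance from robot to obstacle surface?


center_dist = sqrt((5.2-3.3)^2 + (3.0-3.5)^2)
= sqrt(3.61 + 0.25)
= 1.9647
min_dist = center_dist - radius = 1.9647 - 0.6 = 1.3647 m


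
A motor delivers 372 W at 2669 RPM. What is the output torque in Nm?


omega = 2669 * 2*pi/60 = 279.497 rad/s
tau = P / omega = 372 / 279.497
= 1.331 Nm


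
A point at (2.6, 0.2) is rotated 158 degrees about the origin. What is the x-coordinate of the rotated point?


x' = x*cos(theta) - y*sin(theta)
cos(158 deg) = -0.9272, sin(158 deg) = 0.3746
x' = 2.6 * -0.9272 - 0.2 * 0.3746
= -2.4107 - 0.0749
= -2.4856


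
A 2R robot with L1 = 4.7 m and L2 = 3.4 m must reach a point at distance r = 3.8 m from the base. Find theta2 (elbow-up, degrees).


cos(theta2) = (r^2 - L1^2 - L2^2) / (2*L1*L2)
cos(theta2) = (14.44 - 22.09 - 11.56) / 31.96
cos(theta2) = -0.601064
theta2 = 126.9461 degrees


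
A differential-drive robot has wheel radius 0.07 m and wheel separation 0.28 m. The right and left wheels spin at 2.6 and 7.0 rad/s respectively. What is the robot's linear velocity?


vR = r*wR = 0.07*2.6 = 0.182 m/s
vL = r*wL = 0.07*7.0 = 0.49 m/s
v = (vR+vL)/2 = 0.336 m/s
omega = (vR-vL)/L = -1.1 rad/s
linear velocity = 0.336 m/s


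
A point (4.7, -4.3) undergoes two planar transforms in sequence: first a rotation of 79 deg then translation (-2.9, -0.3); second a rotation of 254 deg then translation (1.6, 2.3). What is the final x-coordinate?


After transform 1:
x1 = cos(79)*4.7 - sin(79)*-4.3 + -2.9 = 2.2178
y1 = sin(79)*4.7 + cos(79)*-4.3 + -0.3 = 3.4932
After transform 2:
x2 = cos(254)*2.2178 - sin(254)*3.4932 + 1.6
= 4.3465


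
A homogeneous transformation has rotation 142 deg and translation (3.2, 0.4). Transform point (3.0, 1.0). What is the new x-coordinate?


x' = cos(theta)*px - sin(theta)*py + tx
= -0.788*3.0 - 0.6157*1.0 + 3.2
= 0.2203
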